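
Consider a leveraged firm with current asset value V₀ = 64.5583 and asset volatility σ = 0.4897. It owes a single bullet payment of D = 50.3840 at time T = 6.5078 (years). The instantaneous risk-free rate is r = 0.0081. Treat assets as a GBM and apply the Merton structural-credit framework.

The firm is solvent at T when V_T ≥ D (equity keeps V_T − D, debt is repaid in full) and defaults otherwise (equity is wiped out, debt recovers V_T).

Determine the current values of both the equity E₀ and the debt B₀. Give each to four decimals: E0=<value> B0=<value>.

E0=35.3170 B0=29.2413

d₁ = [ln(V₀/D) + (r + σ²/2)T] / (σ√T)
   = [ln(64.5583/50.3840) + (0.0081 + 0.5·0.4897²)·6.5078] / (0.4897·√6.5078)
   = [0.247895 + 0.833018] / 1.249244 = 0.865254
d₂ = d₁ − σ√T = 0.865254 − 1.249244 = -0.383990
N(d₁) = 0.806550,  N(d₂) = 0.350493,  e^(−rT) = 0.948652
E₀ = V₀·N(d₁) − D·e^(−rT)·N(d₂)
   = 64.5583·0.806550 − 50.3840·0.948652·0.350493 = 35.317042
B₀ = V₀ − E₀ = 64.5583 − 35.317042 = 29.241258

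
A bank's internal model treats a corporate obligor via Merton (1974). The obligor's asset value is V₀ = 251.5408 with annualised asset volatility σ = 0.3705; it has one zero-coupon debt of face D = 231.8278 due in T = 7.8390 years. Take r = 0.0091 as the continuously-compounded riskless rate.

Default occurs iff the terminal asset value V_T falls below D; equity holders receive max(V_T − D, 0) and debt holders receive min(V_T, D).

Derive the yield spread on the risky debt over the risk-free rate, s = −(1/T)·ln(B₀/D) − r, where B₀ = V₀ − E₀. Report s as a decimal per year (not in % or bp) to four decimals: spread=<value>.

d₁ = [ln(V₀/D) + (r + σ²/2)T] / (σ√T)
   = [ln(251.5408/231.8278) + (0.0091 + 0.5·0.3705²)·7.8390] / (0.3705·√7.8390)
   = [0.081610 + 0.609366] / 1.037334 = 0.666108
d₂ = d₁ − σ√T = 0.666108 − 1.037334 = -0.371226
N(d₁) = 0.747329,  N(d₂) = 0.355235,  e^(−rT) = 0.931150
E₀ = V₀·N(d₁) − D·e^(−rT)·N(d₂)
   = 251.5408·0.747329 − 231.8278·0.931150·0.355235 = 111.300477
B₀ = V₀ − E₀ = 251.5408 − 111.300477 = 140.240323
spread = −(1/T)·ln(B₀/D) − r = −(1/7.8390)·ln(140.240323/231.8278) − 0.0091 = 0.05502008

spread=0.0550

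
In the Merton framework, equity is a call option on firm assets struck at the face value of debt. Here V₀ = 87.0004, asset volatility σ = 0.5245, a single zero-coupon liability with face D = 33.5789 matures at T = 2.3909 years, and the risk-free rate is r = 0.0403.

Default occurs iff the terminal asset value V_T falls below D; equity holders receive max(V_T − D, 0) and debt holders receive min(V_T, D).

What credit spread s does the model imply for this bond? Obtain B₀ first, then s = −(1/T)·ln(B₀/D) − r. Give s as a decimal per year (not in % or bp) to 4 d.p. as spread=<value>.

d₁ = [ln(V₀/D) + (r + σ²/2)T] / (σ√T)
   = [ln(87.0004/33.5789) + (0.0403 + 0.5·0.5245²)·2.3909] / (0.5245·√2.3909)
   = [0.952015 + 0.425222] / 0.811010 = 1.698175
d₂ = d₁ − σ√T = 1.698175 − 0.811010 = 0.887165
N(d₁) = 0.955263,  N(d₂) = 0.812505,  e^(−rT) = 0.908143
E₀ = V₀·N(d₁) − D·e^(−rT)·N(d₂)
   = 87.0004·0.955263 − 33.5789·0.908143·0.812505 = 58.331341
B₀ = V₀ − E₀ = 87.0004 − 58.331341 = 28.669059
spread = −(1/T)·ln(B₀/D) − r = −(1/2.3909)·ln(28.669059/33.5789) − 0.0403 = 0.02581712

spread=0.0258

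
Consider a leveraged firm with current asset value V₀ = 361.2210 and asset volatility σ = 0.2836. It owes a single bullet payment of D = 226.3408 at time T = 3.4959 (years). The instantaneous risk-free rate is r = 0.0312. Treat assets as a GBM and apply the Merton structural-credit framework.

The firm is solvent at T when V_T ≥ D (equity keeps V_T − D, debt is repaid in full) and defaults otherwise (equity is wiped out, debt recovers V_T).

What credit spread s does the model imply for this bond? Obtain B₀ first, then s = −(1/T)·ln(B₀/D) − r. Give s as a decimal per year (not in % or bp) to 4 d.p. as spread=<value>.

d₁ = [ln(V₀/D) + (r + σ²/2)T] / (σ√T)
   = [ln(361.2210/226.3408) + (0.0312 + 0.5·0.2836²)·3.4959] / (0.2836·√3.4959)
   = [0.467448 + 0.249658] / 0.530256 = 1.352377
d₂ = d₁ − σ√T = 1.352377 − 0.530256 = 0.822120
N(d₁) = 0.911873,  N(d₂) = 0.794496,  e^(−rT) = 0.896666
E₀ = V₀·N(d₁) − D·e^(−rT)·N(d₂)
   = 361.2210·0.911873 − 226.3408·0.896666·0.794496 = 168.142963
B₀ = V₀ − E₀ = 361.2210 − 168.142963 = 193.078037
spread = −(1/T)·ln(B₀/D) − r = −(1/3.4959)·ln(193.078037/226.3408) − 0.0312 = 0.01426680

spread=0.0143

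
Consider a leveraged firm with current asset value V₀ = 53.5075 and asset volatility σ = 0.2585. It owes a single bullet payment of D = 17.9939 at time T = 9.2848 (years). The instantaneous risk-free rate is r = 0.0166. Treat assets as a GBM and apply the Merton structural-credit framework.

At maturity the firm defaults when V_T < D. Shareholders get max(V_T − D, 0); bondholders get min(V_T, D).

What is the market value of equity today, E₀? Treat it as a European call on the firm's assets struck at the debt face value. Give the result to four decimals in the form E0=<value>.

E0=38.6055

d₁ = [ln(V₀/D) + (r + σ²/2)T] / (σ√T)
   = [ln(53.5075/17.9939) + (0.0166 + 0.5·0.2585²)·9.2848] / (0.2585·√9.2848)
   = [1.089789 + 0.464343] / 0.787675 = 1.973064
d₂ = d₁ − σ√T = 1.973064 − 0.787675 = 1.185389
N(d₁) = 0.975756,  N(d₂) = 0.882068,  e^(−rT) = 0.857163
E₀ = V₀·N(d₁) − D·e^(−rT)·N(d₂)
   = 53.5075·0.975756 − 17.9939·0.857163·0.882068 = 38.605503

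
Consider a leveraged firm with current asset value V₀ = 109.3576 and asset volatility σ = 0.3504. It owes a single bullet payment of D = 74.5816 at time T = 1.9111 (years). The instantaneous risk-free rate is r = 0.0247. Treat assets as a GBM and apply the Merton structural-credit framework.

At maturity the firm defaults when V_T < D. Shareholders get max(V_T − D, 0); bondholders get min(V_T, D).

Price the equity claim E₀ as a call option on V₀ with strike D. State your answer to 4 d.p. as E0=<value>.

d₁ = [ln(V₀/D) + (r + σ²/2)T] / (σ√T)
   = [ln(109.3576/74.5816) + (0.0247 + 0.5·0.3504²)·1.9111] / (0.3504·√1.9111)
   = [0.382729 + 0.164527] / 0.484402 = 1.129757
d₂ = d₁ − σ√T = 1.129757 − 0.484402 = 0.645355
N(d₁) = 0.870711,  N(d₂) = 0.740651,  e^(−rT) = 0.953893
E₀ = V₀·N(d₁) − D·e^(−rT)·N(d₂)
   = 109.3576·0.870711 − 74.5816·0.953893·0.740651 = 42.526784

E0=42.5268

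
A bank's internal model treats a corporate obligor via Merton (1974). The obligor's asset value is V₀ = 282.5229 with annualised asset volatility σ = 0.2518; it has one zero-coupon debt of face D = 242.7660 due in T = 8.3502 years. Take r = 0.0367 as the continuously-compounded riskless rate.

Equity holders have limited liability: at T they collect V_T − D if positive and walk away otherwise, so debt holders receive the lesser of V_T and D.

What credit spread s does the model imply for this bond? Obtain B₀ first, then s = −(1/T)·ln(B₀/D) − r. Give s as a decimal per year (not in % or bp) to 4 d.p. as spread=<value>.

d₁ = [ln(V₀/D) + (r + σ²/2)T] / (σ√T)
   = [ln(282.5229/242.7660) + (0.0367 + 0.5·0.2518²)·8.3502] / (0.2518·√8.3502)
   = [0.151662 + 0.571167] / 0.727619 = 0.993416
d₂ = d₁ − σ√T = 0.993416 − 0.727619 = 0.265797
N(d₁) = 0.839746,  N(d₂) = 0.604802,  e^(−rT) = 0.736054
E₀ = V₀·N(d₁) − D·e^(−rT)·N(d₂)
   = 282.5229·0.839746 − 242.7660·0.736054·0.604802 = 129.176218
B₀ = V₀ − E₀ = 282.5229 − 129.176218 = 153.346682
spread = −(1/T)·ln(B₀/D) − r = −(1/8.3502)·ln(153.346682/242.7660) − 0.0367 = 0.01831626

spread=0.0183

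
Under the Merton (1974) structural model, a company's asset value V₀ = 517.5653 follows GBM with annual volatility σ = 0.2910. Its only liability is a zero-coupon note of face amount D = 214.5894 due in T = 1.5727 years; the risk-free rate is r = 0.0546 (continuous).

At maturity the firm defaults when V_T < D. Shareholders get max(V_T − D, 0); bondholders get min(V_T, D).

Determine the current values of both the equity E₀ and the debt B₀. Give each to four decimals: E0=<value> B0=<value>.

d₁ = [ln(V₀/D) + (r + σ²/2)T] / (σ√T)
   = [ln(517.5653/214.5894) + (0.0546 + 0.5·0.2910²)·1.5727] / (0.2910·√1.5727)
   = [0.880409 + 0.152458] / 0.364935 = 2.830276
d₂ = d₁ − σ√T = 2.830276 − 0.364935 = 2.465340
N(d₁) = 0.997675,  N(d₂) = 0.993156,  e^(−rT) = 0.917714
E₀ = V₀·N(d₁) − D·e^(−rT)·N(d₂)
   = 517.5653·0.997675 − 214.5894·0.917714·0.993156 = 320.777879
B₀ = V₀ − E₀ = 517.5653 − 320.777879 = 196.787421

E0=320.7779 B0=196.7874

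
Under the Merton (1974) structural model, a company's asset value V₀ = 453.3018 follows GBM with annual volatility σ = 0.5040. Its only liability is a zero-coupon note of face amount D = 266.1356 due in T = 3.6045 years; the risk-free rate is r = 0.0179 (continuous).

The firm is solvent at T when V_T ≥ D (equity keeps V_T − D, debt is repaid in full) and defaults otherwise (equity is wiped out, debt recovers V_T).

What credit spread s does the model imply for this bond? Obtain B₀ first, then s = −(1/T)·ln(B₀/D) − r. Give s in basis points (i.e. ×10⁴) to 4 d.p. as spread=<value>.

d₁ = [ln(V₀/D) + (r + σ²/2)T] / (σ√T)
   = [ln(453.3018/266.1356) + (0.0179 + 0.5·0.5040²)·3.6045] / (0.5040·√3.6045)
   = [0.532552 + 0.522321] / 0.956870 = 1.102420
d₂ = d₁ − σ√T = 1.102420 − 0.956870 = 0.145550
N(d₁) = 0.864860,  N(d₂) = 0.557862,  e^(−rT) = 0.937517
E₀ = V₀·N(d₁) − D·e^(−rT)·N(d₂)
   = 453.3018·0.864860 − 266.1356·0.937517·0.557862 = 252.852643
B₀ = V₀ − E₀ = 453.3018 − 252.852643 = 200.449157
spread = −(1/T)·ln(B₀/D) − r = −(1/3.6045)·ln(200.449157/266.1356) − 0.0179 = 0.06073652
in basis points: 0.06073652 × 10⁴ = 607.3652 bp

spread=607.3652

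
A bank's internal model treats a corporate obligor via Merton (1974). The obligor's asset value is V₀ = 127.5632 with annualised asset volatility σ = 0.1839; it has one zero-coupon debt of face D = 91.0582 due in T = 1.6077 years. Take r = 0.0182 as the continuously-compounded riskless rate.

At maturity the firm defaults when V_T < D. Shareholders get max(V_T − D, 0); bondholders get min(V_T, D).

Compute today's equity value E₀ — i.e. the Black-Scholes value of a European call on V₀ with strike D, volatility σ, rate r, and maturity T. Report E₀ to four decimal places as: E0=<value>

d₁ = [ln(V₀/D) + (r + σ²/2)T] / (σ√T)
   = [ln(127.5632/91.0582) + (0.0182 + 0.5·0.1839²)·1.6077] / (0.1839·√1.6077)
   = [0.337113 + 0.056446] / 0.233176 = 1.687817
d₂ = d₁ − σ√T = 1.687817 − 0.233176 = 1.454641
N(d₁) = 0.954277,  N(d₂) = 0.927116,  e^(−rT) = 0.971164
E₀ = V₀·N(d₁) − D·e^(−rT)·N(d₂)
   = 127.5632·0.954277 − 91.0582·0.971164·0.927116 = 39.743519

E0=39.7435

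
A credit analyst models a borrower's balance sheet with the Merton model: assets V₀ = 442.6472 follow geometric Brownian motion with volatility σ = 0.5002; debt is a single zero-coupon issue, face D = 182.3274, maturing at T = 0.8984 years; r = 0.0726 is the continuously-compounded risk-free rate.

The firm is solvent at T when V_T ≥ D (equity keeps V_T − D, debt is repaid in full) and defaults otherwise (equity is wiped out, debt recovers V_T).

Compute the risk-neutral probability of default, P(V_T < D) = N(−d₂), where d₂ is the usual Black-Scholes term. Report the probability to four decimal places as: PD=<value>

d₁ = [ln(V₀/D) + (r + σ²/2)T] / (σ√T)
   = [ln(442.6472/182.3274) + (0.0726 + 0.5·0.5002²)·0.8984] / (0.5002·√0.8984)
   = [0.886969 + 0.177614] / 0.474109 = 2.245437
d₂ = d₁ − σ√T = 2.245437 − 0.474109 = 1.771328
risk-neutral PD = N(−d₂) = N(-1.771328) = 0.038253

PD=0.0383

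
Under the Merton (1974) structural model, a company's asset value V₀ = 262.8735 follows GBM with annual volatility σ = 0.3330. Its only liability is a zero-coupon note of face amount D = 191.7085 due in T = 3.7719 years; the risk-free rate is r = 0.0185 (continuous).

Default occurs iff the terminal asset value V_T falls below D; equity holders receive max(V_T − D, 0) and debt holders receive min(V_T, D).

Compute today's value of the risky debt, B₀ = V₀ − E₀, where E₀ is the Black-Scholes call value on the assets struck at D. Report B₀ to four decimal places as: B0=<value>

B0=155.6429

d₁ = [ln(V₀/D) + (r + σ²/2)T] / (σ√T)
   = [ln(262.8735/191.7085) + (0.0185 + 0.5·0.3330²)·3.7719] / (0.3330·√3.7719)
   = [0.315697 + 0.278911] / 0.646732 = 0.919404
d₂ = d₁ − σ√T = 0.919404 − 0.646732 = 0.272672
N(d₁) = 0.821058,  N(d₂) = 0.607447,  e^(−rT) = 0.932599
E₀ = V₀·N(d₁) − D·e^(−rT)·N(d₂)
   = 262.8735·0.821058 − 191.7085·0.932599·0.607447 = 107.230589
B₀ = V₀ − E₀ = 262.8735 − 107.230589 = 155.642911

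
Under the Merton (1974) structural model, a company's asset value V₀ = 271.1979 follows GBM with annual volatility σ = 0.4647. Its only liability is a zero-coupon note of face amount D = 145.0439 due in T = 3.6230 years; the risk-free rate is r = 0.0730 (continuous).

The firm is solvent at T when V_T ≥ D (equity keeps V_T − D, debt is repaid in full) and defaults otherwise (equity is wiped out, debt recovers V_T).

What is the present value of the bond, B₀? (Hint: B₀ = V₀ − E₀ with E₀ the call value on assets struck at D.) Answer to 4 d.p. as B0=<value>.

B0=99.4494

d₁ = [ln(V₀/D) + (r + σ²/2)T] / (σ√T)
   = [ln(271.1979/145.0439) + (0.0730 + 0.5·0.4647²)·3.6230] / (0.4647·√3.6230)
   = [0.625812 + 0.655665] / 0.884518 = 1.448786
d₂ = d₁ − σ√T = 1.448786 − 0.884518 = 0.564268
N(d₁) = 0.926301,  N(d₂) = 0.713714,  e^(−rT) = 0.767606
E₀ = V₀·N(d₁) − D·e^(−rT)·N(d₂)
   = 271.1979·0.926301 − 145.0439·0.767606·0.713714 = 171.748529
B₀ = V₀ − E₀ = 271.1979 − 171.748529 = 99.449371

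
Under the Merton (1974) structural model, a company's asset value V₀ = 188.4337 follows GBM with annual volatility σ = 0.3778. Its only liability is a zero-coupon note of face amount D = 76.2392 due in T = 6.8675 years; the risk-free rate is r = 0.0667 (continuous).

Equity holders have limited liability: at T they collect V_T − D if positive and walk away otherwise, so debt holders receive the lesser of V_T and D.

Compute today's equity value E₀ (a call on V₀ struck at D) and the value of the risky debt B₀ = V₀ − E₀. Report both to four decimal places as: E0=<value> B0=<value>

d₁ = [ln(V₀/D) + (r + σ²/2)T] / (σ√T)
   = [ln(188.4337/76.2392) + (0.0667 + 0.5·0.3778²)·6.8675] / (0.3778·√6.8675)
   = [0.904870 + 0.948171] / 0.990059 = 1.871647
d₂ = d₁ − σ√T = 1.871647 − 0.990059 = 0.881587
N(d₁) = 0.969372,  N(d₂) = 0.811000,  e^(−rT) = 0.632508
E₀ = V₀·N(d₁) − D·e^(−rT)·N(d₂)
   = 188.4337·0.969372 − 76.2392·0.632508·0.811000 = 143.554431
B₀ = V₀ − E₀ = 188.4337 − 143.554431 = 44.879269

E0=143.5544 B0=44.8793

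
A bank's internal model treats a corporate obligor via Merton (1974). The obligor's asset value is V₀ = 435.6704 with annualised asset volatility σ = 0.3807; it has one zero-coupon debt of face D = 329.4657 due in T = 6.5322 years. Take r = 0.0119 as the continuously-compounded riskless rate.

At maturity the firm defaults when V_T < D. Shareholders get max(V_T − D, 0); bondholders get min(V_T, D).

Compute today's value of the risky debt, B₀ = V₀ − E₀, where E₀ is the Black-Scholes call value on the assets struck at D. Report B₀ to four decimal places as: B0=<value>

B0=223.6076

d₁ = [ln(V₀/D) + (r + σ²/2)T] / (σ√T)
   = [ln(435.6704/329.4657) + (0.0119 + 0.5·0.3807²)·6.5322] / (0.3807·√6.5322)
   = [0.279414 + 0.551097] / 0.972999 = 0.853557
d₂ = d₁ − σ√T = 0.853557 − 0.972999 = -0.119442
N(d₁) = 0.803325,  N(d₂) = 0.452463,  e^(−rT) = 0.925211
E₀ = V₀·N(d₁) − D·e^(−rT)·N(d₂)
   = 435.6704·0.803325 − 329.4657·0.925211·0.452463 = 212.062796
B₀ = V₀ − E₀ = 435.6704 − 212.062796 = 223.607604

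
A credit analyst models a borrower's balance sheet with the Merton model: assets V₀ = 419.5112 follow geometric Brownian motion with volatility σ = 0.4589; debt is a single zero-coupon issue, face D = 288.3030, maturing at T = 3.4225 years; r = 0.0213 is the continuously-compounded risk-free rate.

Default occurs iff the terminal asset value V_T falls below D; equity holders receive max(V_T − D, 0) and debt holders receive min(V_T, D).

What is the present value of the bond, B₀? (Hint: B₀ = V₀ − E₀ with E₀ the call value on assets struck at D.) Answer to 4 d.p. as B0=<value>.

d₁ = [ln(V₀/D) + (r + σ²/2)T] / (σ√T)
   = [ln(419.5112/288.3030) + (0.0213 + 0.5·0.4589²)·3.4225] / (0.4589·√3.4225)
   = [0.375078 + 0.433270] / 0.848965 = 0.952157
d₂ = d₁ − σ√T = 0.952157 − 0.848965 = 0.103192
N(d₁) = 0.829491,  N(d₂) = 0.541095,  e^(−rT) = 0.929694
E₀ = V₀·N(d₁) − D·e^(−rT)·N(d₂)
   = 419.5112·0.829491 − 288.3030·0.929694·0.541095 = 202.949276
B₀ = V₀ − E₀ = 419.5112 − 202.949276 = 216.561924

B0=216.5619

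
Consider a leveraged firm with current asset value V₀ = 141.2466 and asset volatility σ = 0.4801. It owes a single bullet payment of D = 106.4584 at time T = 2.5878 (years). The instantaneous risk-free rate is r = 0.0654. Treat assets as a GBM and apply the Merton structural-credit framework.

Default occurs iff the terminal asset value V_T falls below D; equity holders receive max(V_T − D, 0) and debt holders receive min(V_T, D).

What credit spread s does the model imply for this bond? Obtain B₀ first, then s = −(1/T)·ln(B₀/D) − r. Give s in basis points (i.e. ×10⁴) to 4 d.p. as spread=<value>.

spread=677.2105

d₁ = [ln(V₀/D) + (r + σ²/2)T] / (σ√T)
   = [ln(141.2466/106.4584) + (0.0654 + 0.5·0.4801²)·2.5878] / (0.4801·√2.5878)
   = [0.282753 + 0.467481] / 0.772320 = 0.971403
d₂ = d₁ − σ√T = 0.971403 − 0.772320 = 0.199084
N(d₁) = 0.834326,  N(d₂) = 0.578901,  e^(−rT) = 0.844304
E₀ = V₀·N(d₁) − D·e^(−rT)·N(d₂)
   = 141.2466·0.834326 − 106.4584·0.844304·0.578901 = 65.812181
B₀ = V₀ − E₀ = 141.2466 − 65.812181 = 75.434419
spread = −(1/T)·ln(B₀/D) − r = −(1/2.5878)·ln(75.434419/106.4584) − 0.0654 = 0.06772105
in basis points: 0.06772105 × 10⁴ = 677.2105 bp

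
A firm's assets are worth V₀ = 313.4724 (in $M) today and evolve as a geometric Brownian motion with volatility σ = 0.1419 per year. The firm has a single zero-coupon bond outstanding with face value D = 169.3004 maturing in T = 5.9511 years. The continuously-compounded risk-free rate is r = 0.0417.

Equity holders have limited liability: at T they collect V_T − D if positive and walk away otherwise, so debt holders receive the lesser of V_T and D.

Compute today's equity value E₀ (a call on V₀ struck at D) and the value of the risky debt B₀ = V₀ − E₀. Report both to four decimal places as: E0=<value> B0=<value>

E0=181.5193 B0=131.9531

d₁ = [ln(V₀/D) + (r + σ²/2)T] / (σ√T)
   = [ln(313.4724/169.3004) + (0.0417 + 0.5·0.1419²)·5.9511] / (0.1419·√5.9511)
   = [0.616037 + 0.308075] / 0.346163 = 2.669584
d₂ = d₁ − σ√T = 2.669584 − 0.346163 = 2.323421
N(d₁) = 0.996203,  N(d₂) = 0.989922,  e^(−rT) = 0.780234
E₀ = V₀·N(d₁) − D·e^(−rT)·N(d₂)
   = 313.4724·0.996203 − 169.3004·0.780234·0.989922 = 181.519344
B₀ = V₀ − E₀ = 313.4724 − 181.519344 = 131.953056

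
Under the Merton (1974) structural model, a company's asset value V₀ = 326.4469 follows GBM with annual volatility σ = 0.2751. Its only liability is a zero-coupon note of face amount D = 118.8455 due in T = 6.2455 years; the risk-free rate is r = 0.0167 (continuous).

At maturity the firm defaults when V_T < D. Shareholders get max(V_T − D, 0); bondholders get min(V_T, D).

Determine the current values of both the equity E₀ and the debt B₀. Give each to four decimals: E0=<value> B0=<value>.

d₁ = [ln(V₀/D) + (r + σ²/2)T] / (σ√T)
   = [ln(326.4469/118.8455) + (0.0167 + 0.5·0.2751²)·6.2455] / (0.2751·√6.2455)
   = [1.010443 + 0.340630] / 0.687502 = 1.965190
d₂ = d₁ − σ√T = 1.965190 − 0.687502 = 1.277687
N(d₁) = 0.975304,  N(d₂) = 0.899320,  e^(−rT) = 0.900955
E₀ = V₀·N(d₁) − D·e^(−rT)·N(d₂)
   = 326.4469·0.975304 − 118.8455·0.900955·0.899320 = 222.090701
B₀ = V₀ − E₀ = 326.4469 − 222.090701 = 104.356199

E0=222.0907 B0=104.3562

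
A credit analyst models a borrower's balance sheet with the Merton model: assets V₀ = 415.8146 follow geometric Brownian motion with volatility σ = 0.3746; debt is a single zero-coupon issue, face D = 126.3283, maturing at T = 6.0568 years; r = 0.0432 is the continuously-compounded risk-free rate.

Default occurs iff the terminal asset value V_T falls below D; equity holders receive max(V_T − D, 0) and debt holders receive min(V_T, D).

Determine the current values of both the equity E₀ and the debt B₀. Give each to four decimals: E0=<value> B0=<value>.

d₁ = [ln(V₀/D) + (r + σ²/2)T] / (σ√T)
   = [ln(415.8146/126.3283) + (0.0432 + 0.5·0.3746²)·6.0568] / (0.3746·√6.0568)
   = [1.191355 + 0.686614] / 0.921912 = 2.037038
d₂ = d₁ − σ√T = 2.037038 − 0.921912 = 1.115127
N(d₁) = 0.979177,  N(d₂) = 0.867602,  e^(−rT) = 0.769778
E₀ = V₀·N(d₁) − D·e^(−rT)·N(d₂)
   = 415.8146·0.979177 − 126.3283·0.769778·0.867602 = 322.786379
B₀ = V₀ − E₀ = 415.8146 − 322.786379 = 93.028221

E0=322.7864 B0=93.0282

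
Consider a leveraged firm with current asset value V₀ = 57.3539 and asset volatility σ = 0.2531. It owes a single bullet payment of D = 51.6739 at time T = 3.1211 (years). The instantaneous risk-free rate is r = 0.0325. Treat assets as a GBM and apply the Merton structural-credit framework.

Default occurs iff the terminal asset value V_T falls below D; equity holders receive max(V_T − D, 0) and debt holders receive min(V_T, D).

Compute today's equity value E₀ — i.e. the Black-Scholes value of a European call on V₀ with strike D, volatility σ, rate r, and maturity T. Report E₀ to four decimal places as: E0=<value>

E0=15.4726

d₁ = [ln(V₀/D) + (r + σ²/2)T] / (σ√T)
   = [ln(57.3539/51.6739) + (0.0325 + 0.5·0.2531²)·3.1211] / (0.2531·√3.1211)
   = [0.104288 + 0.201404] / 0.447143 = 0.683657
d₂ = d₁ − σ√T = 0.683657 − 0.447143 = 0.236514
N(d₁) = 0.752904,  N(d₂) = 0.593483,  e^(−rT) = 0.903539
E₀ = V₀·N(d₁) − D·e^(−rT)·N(d₂)
   = 57.3539·0.752904 − 51.6739·0.903539·0.593483 = 15.472612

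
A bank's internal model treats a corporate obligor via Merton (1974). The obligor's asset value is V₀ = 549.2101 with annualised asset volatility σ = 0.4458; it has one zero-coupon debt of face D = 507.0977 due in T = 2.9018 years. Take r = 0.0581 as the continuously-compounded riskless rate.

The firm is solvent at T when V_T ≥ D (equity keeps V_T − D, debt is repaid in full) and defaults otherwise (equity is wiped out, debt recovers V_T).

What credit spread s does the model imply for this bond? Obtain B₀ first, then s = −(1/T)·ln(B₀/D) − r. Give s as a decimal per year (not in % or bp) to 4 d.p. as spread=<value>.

d₁ = [ln(V₀/D) + (r + σ²/2)T] / (σ√T)
   = [ln(549.2101/507.0977) + (0.0581 + 0.5·0.4458²)·2.9018] / (0.4458·√2.9018)
   = [0.079777 + 0.456943] / 0.759406 = 0.706764
d₂ = d₁ − σ√T = 0.706764 − 0.759406 = -0.052642
N(d₁) = 0.760143,  N(d₂) = 0.479009,  e^(−rT) = 0.844851
E₀ = V₀·N(d₁) − D·e^(−rT)·N(d₂)
   = 549.2101·0.760143 − 507.0977·0.844851·0.479009 = 212.260483
B₀ = V₀ − E₀ = 549.2101 − 212.260483 = 336.949617
spread = −(1/T)·ln(B₀/D) − r = −(1/2.9018)·ln(336.949617/507.0977) − 0.0581 = 0.08276783

spread=0.0828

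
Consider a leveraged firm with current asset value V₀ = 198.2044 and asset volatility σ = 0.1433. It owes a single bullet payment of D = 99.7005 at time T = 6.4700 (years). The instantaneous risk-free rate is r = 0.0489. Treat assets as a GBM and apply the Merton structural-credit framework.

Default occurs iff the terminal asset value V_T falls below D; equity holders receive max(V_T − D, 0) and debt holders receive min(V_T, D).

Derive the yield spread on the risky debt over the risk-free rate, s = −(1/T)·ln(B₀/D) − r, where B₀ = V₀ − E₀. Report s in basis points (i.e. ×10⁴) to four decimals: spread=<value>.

spread=0.8167

d₁ = [ln(V₀/D) + (r + σ²/2)T] / (σ√T)
   = [ln(198.2044/99.7005) + (0.0489 + 0.5·0.1433²)·6.4700] / (0.1433·√6.4700)
   = [0.687128 + 0.382813] / 0.364501 = 2.935362
d₂ = d₁ − σ√T = 2.935362 − 0.364501 = 2.570862
N(d₁) = 0.998334,  N(d₂) = 0.994928,  e^(−rT) = 0.728780
E₀ = V₀·N(d₁) − D·e^(−rT)·N(d₂)
   = 198.2044·0.998334 − 99.7005·0.728780·0.994928 = 125.583027
B₀ = V₀ − E₀ = 198.2044 − 125.583027 = 72.621373
spread = −(1/T)·ln(B₀/D) − r = −(1/6.4700)·ln(72.621373/99.7005) − 0.0489 = 0.00008167
in basis points: 0.00008167 × 10⁴ = 0.8167 bp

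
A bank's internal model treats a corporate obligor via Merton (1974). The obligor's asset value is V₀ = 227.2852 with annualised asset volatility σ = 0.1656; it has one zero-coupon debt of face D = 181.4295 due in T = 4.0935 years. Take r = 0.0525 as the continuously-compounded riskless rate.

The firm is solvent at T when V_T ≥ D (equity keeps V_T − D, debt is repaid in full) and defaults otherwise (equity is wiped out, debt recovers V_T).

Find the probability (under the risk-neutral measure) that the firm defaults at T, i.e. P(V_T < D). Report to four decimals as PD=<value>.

d₁ = [ln(V₀/D) + (r + σ²/2)T] / (σ√T)
   = [ln(227.2852/181.4295) + (0.0525 + 0.5·0.1656²)·4.0935] / (0.1656·√4.0935)
   = [0.225338 + 0.271038] / 0.335049 = 1.481505
d₂ = d₁ − σ√T = 1.481505 − 0.335049 = 1.146456
risk-neutral PD = N(−d₂) = N(-1.146456) = 0.125803

PD=0.1258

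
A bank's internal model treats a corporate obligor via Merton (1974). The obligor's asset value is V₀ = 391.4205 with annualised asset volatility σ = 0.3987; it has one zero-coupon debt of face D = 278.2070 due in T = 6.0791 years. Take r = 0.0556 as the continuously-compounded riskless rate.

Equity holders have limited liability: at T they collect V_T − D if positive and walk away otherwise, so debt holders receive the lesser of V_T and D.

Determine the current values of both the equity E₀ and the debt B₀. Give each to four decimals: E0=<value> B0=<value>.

d₁ = [ln(V₀/D) + (r + σ²/2)T] / (σ√T)
   = [ln(391.4205/278.2070) + (0.0556 + 0.5·0.3987²)·6.0791] / (0.3987·√6.0791)
   = [0.341417 + 0.821170] / 0.983028 = 1.182659
d₂ = d₁ − σ√T = 1.182659 − 0.983028 = 0.199631
N(d₁) = 0.881528,  N(d₂) = 0.579115,  e^(−rT) = 0.713197
E₀ = V₀·N(d₁) − D·e^(−rT)·N(d₂)
   = 391.4205·0.881528 − 278.2070·0.713197·0.579115 = 230.142114
B₀ = V₀ − E₀ = 391.4205 − 230.142114 = 161.278386

E0=230.1421 B0=161.2784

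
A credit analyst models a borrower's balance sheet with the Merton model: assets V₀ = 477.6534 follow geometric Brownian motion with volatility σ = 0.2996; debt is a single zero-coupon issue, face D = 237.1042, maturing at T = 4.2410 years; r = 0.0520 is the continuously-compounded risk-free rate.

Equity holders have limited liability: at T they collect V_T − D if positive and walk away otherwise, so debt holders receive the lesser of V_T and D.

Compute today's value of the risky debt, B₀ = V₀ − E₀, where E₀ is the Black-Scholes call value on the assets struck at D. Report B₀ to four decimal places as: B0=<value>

d₁ = [ln(V₀/D) + (r + σ²/2)T] / (σ√T)
   = [ln(477.6534/237.1042) + (0.0520 + 0.5·0.2996²)·4.2410] / (0.2996·√4.2410)
   = [0.700386 + 0.410868] / 0.616987 = 1.801098
d₂ = d₁ − σ√T = 1.801098 − 0.616987 = 1.184111
N(d₁) = 0.964156,  N(d₂) = 0.881816,  e^(−rT) = 0.802092
E₀ = V₀·N(d₁) − D·e^(−rT)·N(d₂)
   = 477.6534·0.964156 − 237.1042·0.802092·0.881816 = 292.829414
B₀ = V₀ − E₀ = 477.6534 − 292.829414 = 184.823986

B0=184.8240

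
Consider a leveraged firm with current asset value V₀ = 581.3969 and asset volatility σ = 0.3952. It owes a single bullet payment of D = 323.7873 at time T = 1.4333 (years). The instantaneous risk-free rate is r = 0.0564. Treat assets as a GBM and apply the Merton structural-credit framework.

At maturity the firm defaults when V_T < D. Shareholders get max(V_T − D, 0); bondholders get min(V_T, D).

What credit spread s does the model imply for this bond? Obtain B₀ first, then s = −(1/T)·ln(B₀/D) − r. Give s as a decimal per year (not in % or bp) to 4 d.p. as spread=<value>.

spread=0.0165

d₁ = [ln(V₀/D) + (r + σ²/2)T] / (σ√T)
   = [ln(581.3969/323.7873) + (0.0564 + 0.5·0.3952²)·1.4333] / (0.3952·√1.4333)
   = [0.585347 + 0.192767] / 0.473135 = 1.644589
d₂ = d₁ − σ√T = 1.644589 − 0.473135 = 1.171454
N(d₁) = 0.949973,  N(d₂) = 0.879292,  e^(−rT) = 0.922343
E₀ = V₀·N(d₁) − D·e^(−rT)·N(d₂)
   = 581.3969·0.949973 − 323.7873·0.922343·0.879292 = 289.716908
B₀ = V₀ − E₀ = 581.3969 − 289.716908 = 291.679992
spread = −(1/T)·ln(B₀/D) − r = −(1/1.4333)·ln(291.679992/323.7873) − 0.0564 = 0.01645951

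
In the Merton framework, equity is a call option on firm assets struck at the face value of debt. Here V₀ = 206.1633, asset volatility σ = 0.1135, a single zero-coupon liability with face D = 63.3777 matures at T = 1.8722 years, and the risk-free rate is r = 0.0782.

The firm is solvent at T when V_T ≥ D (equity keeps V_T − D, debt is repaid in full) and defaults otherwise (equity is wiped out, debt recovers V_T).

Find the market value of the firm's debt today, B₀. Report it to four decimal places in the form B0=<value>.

B0=54.7461

d₁ = [ln(V₀/D) + (r + σ²/2)T] / (σ√T)
   = [ln(206.1633/63.3777) + (0.0782 + 0.5·0.1135²)·1.8722] / (0.1135·√1.8722)
   = [1.179557 + 0.158465] / 0.155300 = 8.615712
d₂ = d₁ − σ√T = 8.615712 − 0.155300 = 8.460411
N(d₁) = 1.000000,  N(d₂) = 1.000000,  e^(−rT) = 0.863807
E₀ = V₀·N(d₁) − D·e^(−rT)·N(d₂)
   = 206.1633·1.000000 − 63.3777·0.863807·1.000000 = 151.417206
B₀ = V₀ − E₀ = 206.1633 − 151.417206 = 54.746094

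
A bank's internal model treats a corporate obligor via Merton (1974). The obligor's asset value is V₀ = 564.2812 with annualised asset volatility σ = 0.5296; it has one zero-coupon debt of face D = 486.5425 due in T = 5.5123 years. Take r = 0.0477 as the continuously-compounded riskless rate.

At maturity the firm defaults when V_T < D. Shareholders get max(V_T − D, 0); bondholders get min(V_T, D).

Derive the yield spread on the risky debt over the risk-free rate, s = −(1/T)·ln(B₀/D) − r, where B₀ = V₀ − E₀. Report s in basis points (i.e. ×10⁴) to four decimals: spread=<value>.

spread=802.1134

d₁ = [ln(V₀/D) + (r + σ²/2)T] / (σ√T)
   = [ln(564.2812/486.5425) + (0.0477 + 0.5·0.5296²)·5.5123] / (0.5296·√5.5123)
   = [0.148228 + 1.035971] / 1.243410 = 0.952380
d₂ = d₁ − σ√T = 0.952380 − 1.243410 = -0.291030
N(d₁) = 0.829548,  N(d₂) = 0.385514,  e^(−rT) = 0.768791
E₀ = V₀·N(d₁) − D·e^(−rT)·N(d₂)
   = 564.2812·0.829548 − 486.5425·0.768791·0.385514 = 323.896971
B₀ = V₀ − E₀ = 564.2812 − 323.896971 = 240.384229
spread = −(1/T)·ln(B₀/D) − r = −(1/5.5123)·ln(240.384229/486.5425) − 0.0477 = 0.08021134
in basis points: 0.08021134 × 10⁴ = 802.1134 bp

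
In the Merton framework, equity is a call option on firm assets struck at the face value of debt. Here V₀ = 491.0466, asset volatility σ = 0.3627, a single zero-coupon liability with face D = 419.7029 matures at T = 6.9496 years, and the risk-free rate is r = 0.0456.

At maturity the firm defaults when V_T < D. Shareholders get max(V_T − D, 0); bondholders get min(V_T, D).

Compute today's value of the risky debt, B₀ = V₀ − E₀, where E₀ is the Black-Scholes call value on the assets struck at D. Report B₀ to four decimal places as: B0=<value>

d₁ = [ln(V₀/D) + (r + σ²/2)T] / (σ√T)
   = [ln(491.0466/419.7029) + (0.0456 + 0.5·0.3627²)·6.9496] / (0.3627·√6.9496)
   = [0.156992 + 0.774016] / 0.956153 = 0.973702
d₂ = d₁ − σ√T = 0.973702 − 0.956153 = 0.017549
N(d₁) = 0.834898,  N(d₂) = 0.507001,  e^(−rT) = 0.728402
E₀ = V₀·N(d₁) − D·e^(−rT)·N(d₂)
   = 491.0466·0.834898 − 419.7029·0.728402·0.507001 = 254.977237
B₀ = V₀ − E₀ = 491.0466 − 254.977237 = 236.069363

B0=236.0694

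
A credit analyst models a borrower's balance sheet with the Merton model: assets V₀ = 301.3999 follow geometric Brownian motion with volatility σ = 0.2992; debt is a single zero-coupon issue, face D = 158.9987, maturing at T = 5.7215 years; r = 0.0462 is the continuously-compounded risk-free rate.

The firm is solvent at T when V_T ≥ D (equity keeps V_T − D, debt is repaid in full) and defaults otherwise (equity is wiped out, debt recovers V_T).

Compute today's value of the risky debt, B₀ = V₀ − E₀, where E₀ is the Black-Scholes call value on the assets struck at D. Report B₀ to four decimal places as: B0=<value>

B0=115.5973

d₁ = [ln(V₀/D) + (r + σ²/2)T] / (σ√T)
   = [ln(301.3999/158.9987) + (0.0462 + 0.5·0.2992²)·5.7215] / (0.2992·√5.7215)
   = [0.639542 + 0.520429] / 0.715676 = 1.620805
d₂ = d₁ − σ√T = 1.620805 − 0.715676 = 0.905129
N(d₁) = 0.947470,  N(d₂) = 0.817301,  e^(−rT) = 0.767718
E₀ = V₀·N(d₁) − D·e^(−rT)·N(d₂)
   = 301.3999·0.947470 − 158.9987·0.767718·0.817301 = 185.802642
B₀ = V₀ − E₀ = 301.3999 − 185.802642 = 115.597258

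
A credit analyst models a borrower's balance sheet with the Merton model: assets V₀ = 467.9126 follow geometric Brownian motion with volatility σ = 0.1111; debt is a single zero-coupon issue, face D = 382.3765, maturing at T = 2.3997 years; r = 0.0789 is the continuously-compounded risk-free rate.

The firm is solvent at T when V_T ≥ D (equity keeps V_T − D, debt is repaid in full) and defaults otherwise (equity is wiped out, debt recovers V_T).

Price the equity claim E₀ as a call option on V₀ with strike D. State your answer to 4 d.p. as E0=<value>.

E0=151.7544

d₁ = [ln(V₀/D) + (r + σ²/2)T] / (σ√T)
   = [ln(467.9126/382.3765) + (0.0789 + 0.5·0.1111²)·2.3997] / (0.1111·√2.3997)
   = [0.201876 + 0.204146] / 0.172105 = 2.359159
d₂ = d₁ − σ√T = 2.359159 − 0.172105 = 2.187054
N(d₁) = 0.990842,  N(d₂) = 0.985631,  e^(−rT) = 0.827508
E₀ = V₀·N(d₁) − D·e^(−rT)·N(d₂)
   = 467.9126·0.990842 − 382.3765·0.827508·0.985631 = 151.754416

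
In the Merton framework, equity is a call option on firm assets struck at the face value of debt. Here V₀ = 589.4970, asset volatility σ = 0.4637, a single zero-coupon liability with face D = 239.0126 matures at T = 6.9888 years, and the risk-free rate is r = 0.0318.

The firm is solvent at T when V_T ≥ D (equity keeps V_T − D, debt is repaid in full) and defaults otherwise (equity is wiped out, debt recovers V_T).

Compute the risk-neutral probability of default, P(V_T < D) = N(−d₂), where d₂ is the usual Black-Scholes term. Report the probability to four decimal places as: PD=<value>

d₁ = [ln(V₀/D) + (r + σ²/2)T] / (σ√T)
   = [ln(589.4970/239.0126) + (0.0318 + 0.5·0.4637²)·6.9888] / (0.4637·√6.9888)
   = [0.902753 + 0.973602] / 1.225853 = 1.530653
d₂ = d₁ − σ√T = 1.530653 − 1.225853 = 0.304799
risk-neutral PD = N(−d₂) = N(-0.304799) = 0.380259

PD=0.3803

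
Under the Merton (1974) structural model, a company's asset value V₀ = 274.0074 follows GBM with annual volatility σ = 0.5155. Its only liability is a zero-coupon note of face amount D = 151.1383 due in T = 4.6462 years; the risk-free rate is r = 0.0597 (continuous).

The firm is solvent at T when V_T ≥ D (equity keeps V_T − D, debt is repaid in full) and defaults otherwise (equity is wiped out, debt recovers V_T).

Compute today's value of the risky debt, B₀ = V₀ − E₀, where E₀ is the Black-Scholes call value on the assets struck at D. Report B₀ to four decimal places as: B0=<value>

d₁ = [ln(V₀/D) + (r + σ²/2)T] / (σ√T)
   = [ln(274.0074/151.1383) + (0.0597 + 0.5·0.5155²)·4.6462] / (0.5155·√4.6462)
   = [0.594960 + 0.894719] / 1.111163 = 1.340649
d₂ = d₁ − σ√T = 1.340649 − 1.111163 = 0.229486
N(d₁) = 0.909983,  N(d₂) = 0.590755,  e^(−rT) = 0.757768
E₀ = V₀·N(d₁) − D·e^(−rT)·N(d₂)
   = 274.0074·0.909983 − 151.1383·0.757768·0.590755 = 181.684225
B₀ = V₀ − E₀ = 274.0074 − 181.684225 = 92.323175

B0=92.3232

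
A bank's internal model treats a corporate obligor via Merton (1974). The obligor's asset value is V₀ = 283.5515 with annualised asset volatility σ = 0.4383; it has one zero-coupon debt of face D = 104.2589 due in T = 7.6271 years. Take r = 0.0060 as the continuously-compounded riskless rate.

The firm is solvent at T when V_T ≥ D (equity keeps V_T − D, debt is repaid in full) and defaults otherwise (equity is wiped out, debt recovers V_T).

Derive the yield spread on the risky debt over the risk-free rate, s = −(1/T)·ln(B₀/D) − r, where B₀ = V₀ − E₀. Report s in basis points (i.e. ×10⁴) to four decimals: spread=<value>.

spread=286.1813

d₁ = [ln(V₀/D) + (r + σ²/2)T] / (σ√T)
   = [ln(283.5515/104.2589) + (0.0060 + 0.5·0.4383²)·7.6271] / (0.4383·√7.6271)
   = [1.000517 + 0.778372] / 1.210462 = 1.469594
d₂ = d₁ − σ√T = 1.469594 − 1.210462 = 0.259132
N(d₁) = 0.929164,  N(d₂) = 0.602233,  e^(−rT) = 0.955269
E₀ = V₀·N(d₁) − D·e^(−rT)·N(d₂)
   = 283.5515·0.929164 − 104.2589·0.955269·0.602233 = 203.486300
B₀ = V₀ − E₀ = 283.5515 − 203.486300 = 80.065200
spread = −(1/T)·ln(B₀/D) − r = −(1/7.6271)·ln(80.065200/104.2589) − 0.0060 = 0.02861813
in basis points: 0.02861813 × 10⁴ = 286.1813 bp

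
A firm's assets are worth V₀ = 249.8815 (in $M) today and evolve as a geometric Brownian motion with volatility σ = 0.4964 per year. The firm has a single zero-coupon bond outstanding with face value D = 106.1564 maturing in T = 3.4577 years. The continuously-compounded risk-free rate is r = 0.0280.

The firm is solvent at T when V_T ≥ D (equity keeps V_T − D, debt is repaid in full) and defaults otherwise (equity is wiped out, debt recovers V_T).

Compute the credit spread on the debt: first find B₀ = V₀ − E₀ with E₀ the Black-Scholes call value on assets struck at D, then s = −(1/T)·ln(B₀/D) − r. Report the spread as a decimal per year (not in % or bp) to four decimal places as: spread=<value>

d₁ = [ln(V₀/D) + (r + σ²/2)T] / (σ√T)
   = [ln(249.8815/106.1564) + (0.0280 + 0.5·0.4964²)·3.4577] / (0.4964·√3.4577)
   = [0.856073 + 0.522827] / 0.923050 = 1.493851
d₂ = d₁ − σ√T = 1.493851 − 0.923050 = 0.570801
N(d₁) = 0.932393,  N(d₂) = 0.715933,  e^(−rT) = 0.907723
E₀ = V₀·N(d₁) − D·e^(−rT)·N(d₂)
   = 249.8815·0.932393 − 106.1564·0.907723·0.715933 = 163.999965
B₀ = V₀ − E₀ = 249.8815 − 163.999965 = 85.881535
spread = −(1/T)·ln(B₀/D) − r = −(1/3.4577)·ln(85.881535/106.1564) − 0.0280 = 0.03329642

spread=0.0333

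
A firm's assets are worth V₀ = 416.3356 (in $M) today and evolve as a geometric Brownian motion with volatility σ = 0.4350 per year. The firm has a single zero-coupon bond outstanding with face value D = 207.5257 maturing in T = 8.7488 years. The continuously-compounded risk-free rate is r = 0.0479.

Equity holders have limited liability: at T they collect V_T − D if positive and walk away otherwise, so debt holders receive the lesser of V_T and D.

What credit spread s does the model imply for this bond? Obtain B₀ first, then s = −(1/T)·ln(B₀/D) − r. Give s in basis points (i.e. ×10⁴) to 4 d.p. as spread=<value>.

spread=271.9853

d₁ = [ln(V₀/D) + (r + σ²/2)T] / (σ√T)
   = [ln(416.3356/207.5257) + (0.0479 + 0.5·0.4350²)·8.7488] / (0.4350·√8.7488)
   = [0.696236 + 1.246813] / 1.286659 = 1.510151
d₂ = d₁ − σ√T = 1.510151 − 1.286659 = 0.223492
N(d₁) = 0.934498,  N(d₂) = 0.588424,  e^(−rT) = 0.657660
E₀ = V₀·N(d₁) − D·e^(−rT)·N(d₂)
   = 416.3356·0.934498 − 207.5257·0.657660·0.588424 = 308.755769
B₀ = V₀ − E₀ = 416.3356 − 308.755769 = 107.579831
spread = −(1/T)·ln(B₀/D) − r = −(1/8.7488)·ln(107.579831/207.5257) − 0.0479 = 0.02719853
in basis points: 0.02719853 × 10⁴ = 271.9853 bp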